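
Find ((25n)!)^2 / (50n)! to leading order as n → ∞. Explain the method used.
((25n)!)^2/(50n)! ~ ((2π·25n)^(1/2) / sqrt(2)) · 2^(−2·25n)  →  0

Write N = 25n. Stirling: N! ~ sqrt(2π N)(N/e)^N and (2N)! ~ sqrt(2π·2N)·(2N/e)^(2N).
  (N!)^2/(2N)! ~ (2π N)^(2/2) (N/e)^(2N) / [sqrt(2π·2N) (2N/e)^(2N)]
     = (2π N)^(2/2) / sqrt(2π·2N) · (N/(2N))^(2N)
     = (2π N)^((2−1)/2) / sqrt(2) · 2^(−2N).
Since 2^2 > 1, the factor 2^(−2N) decays exponentially, so the ratio → 0. Substituting N = 25n gives the stated form.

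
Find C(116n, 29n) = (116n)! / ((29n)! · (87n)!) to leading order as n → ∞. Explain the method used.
C(116n, 29n) ~ (256/27)^(29n) · sqrt(2/(3π·29n))

Write N = 29n. Apply Stirling to each factorial:
  (4N)! ~ sqrt(2π·4N) · (4N/e)^(4N),
  N! ~ sqrt(2π N) · (N/e)^N,
  (3N)! ~ sqrt(2π·3N) · (3N/e)^(3N).
The exponential factors combine to (4N)^(4N) / (N^N · (3N)^(3N)) = 4^(4N)/3^(3N) = (4^4/3^3)^N = (256/27)^N.
The square-root prefactors combine to sqrt(2π·4N) / (sqrt(2π N)·sqrt(2π·3N)) = sqrt(4 / (2π·3·N)) = sqrt(2/(3π·29n)).
Substituting N = 29n: C(116n, 29n) ~ (256/27)^(29n) · sqrt(2/(3π·29n)).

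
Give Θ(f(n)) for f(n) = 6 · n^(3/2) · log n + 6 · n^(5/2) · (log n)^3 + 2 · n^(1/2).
f(n) ∈ Θ(n^(5/2) · (log n)^3)

Compare the terms by growth order. For large n, n^a · (log n)^b dominates n^a' · (log n)^b' iff a > a', or (a = a' and b > b'). Ranking the 3 terms shows the dominant one is 6 · n^(5/2) · (log n)^3. Hence f(n) ∈ Θ(n^(5/2) · (log n)^3).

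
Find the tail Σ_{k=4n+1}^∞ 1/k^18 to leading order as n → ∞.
Σ_{k>4n} 1/k^18 ~ 1/(17 · (4n)^17)

Compare to the integral: ∫_{4n}^∞ x^(−18) dx = [−x^(−17)/17]_{4n}^∞ = 1/((18−1)·(4n)^17). Euler-Maclaurin then gives
  Σ_{k>4n} 1/k^18 = ∫_{4n}^∞ dx/x^18 − 1/(2·(4n)^18) + O(1/(4n)^19).
(Equivalently this is ζ(18) − Σ_{k≤4n} 1/k^18.)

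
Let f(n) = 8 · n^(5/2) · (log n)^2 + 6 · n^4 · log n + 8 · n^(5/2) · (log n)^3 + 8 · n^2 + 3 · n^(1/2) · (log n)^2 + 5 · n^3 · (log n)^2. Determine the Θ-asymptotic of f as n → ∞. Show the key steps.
f(n) ∈ Θ(n^4 · log n)

Compare the terms by growth order. For large n, n^a · (log n)^b dominates n^a' · (log n)^b' iff a > a', or (a = a' and b > b'). Ranking the 6 terms shows the dominant one is 6 · n^4 · log n. Hence f(n) ∈ Θ(n^4 · log n).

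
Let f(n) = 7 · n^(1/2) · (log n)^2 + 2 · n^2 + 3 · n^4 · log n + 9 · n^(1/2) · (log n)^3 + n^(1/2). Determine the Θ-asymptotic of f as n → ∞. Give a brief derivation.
f(n) ∈ Θ(n^4 · log n)

Compare the terms by growth order. For large n, n^a · (log n)^b dominates n^a' · (log n)^b' iff a > a', or (a = a' and b > b'). Ranking the 5 terms shows the dominant one is 3 · n^4 · log n. Hence f(n) ∈ Θ(n^4 · log n).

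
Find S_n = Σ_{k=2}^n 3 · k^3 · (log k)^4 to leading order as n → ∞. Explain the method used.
S_n ~ 3 · n^4 · (log n)^4 / 4

By integral comparison, S_n = ∫_1^n 3 · x^3 · (log x)^4 dx + O(n^3 · (log n)^4). For the integral, the leading term of ∫_1^n x^3 (log x)^4 dx is n^4/4 · (log n)^4 (by repeated integration by parts; each step lowers the log-exponent and produces a relatively O(1/log n) correction). Hence S_n ~ 3 · n^4 · (log n)^4 / 4.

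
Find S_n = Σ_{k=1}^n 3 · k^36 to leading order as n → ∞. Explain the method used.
S_n ~ 3 · n^37 / 37

By integral comparison (Euler-Maclaurin), Σ_{k=1}^n 3 · k^36 = 3 · ∫_0^n x^36 dx + O(n^36) = 3 · n^37/37 + O(n^36). (Equivalently, Faulhaber's formula gives the same leading term.)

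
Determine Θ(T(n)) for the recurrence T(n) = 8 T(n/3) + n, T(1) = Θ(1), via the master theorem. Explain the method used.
T(n) = Θ(n^(log_3 8))

Master theorem: compare f(n) = n to n^(log_3 8) where log_3 8 ≈ 1.893. Since 1 < log_3 8, we have f(n) = O(n^(log_3 8 − ε)) for some ε > 0 — Case 1. Hence T(n) = Θ(n^(log_3 8)).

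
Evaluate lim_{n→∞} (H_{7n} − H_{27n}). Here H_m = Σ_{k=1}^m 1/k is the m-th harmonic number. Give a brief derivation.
lim = ln(7/27)

Euler-Maclaurin gives H_m = ln m + γ + 1/(2m) + O(1/m^2). The γ and O(1/m) terms cancel in the difference:
  H_{7n} − H_{27n} = ln(7n) − ln(27n) + O(1/n) = ln(7/27) + O(1/n).
Hence the limit is ln(7/27).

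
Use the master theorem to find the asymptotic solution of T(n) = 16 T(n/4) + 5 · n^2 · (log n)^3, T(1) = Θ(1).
T(n) = Θ(n^2 · (log n)^4)

Here log_4 16 = 2 and f(n) = 5 · n^2 · (log n)^3 = Θ(n^(log_4 16) · (log n)^3). This is the extended Case 2 of the master theorem (f matches the critical exponent up to log factors), giving T(n) = Θ(n^(log_4 16) · (log n)^(3+1)) = Θ(n^2 · (log n)^4).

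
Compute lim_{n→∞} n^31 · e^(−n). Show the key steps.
lim = 0

Exponentials with base > 1 dominate every fixed polynomial: for any fixed c, n^c / e^n → 0 as n → ∞ (e.g. by the ratio test, or since e^n grows faster than any power of n). Hence n^31 · e^(−n) = n^31 / e^n → 0.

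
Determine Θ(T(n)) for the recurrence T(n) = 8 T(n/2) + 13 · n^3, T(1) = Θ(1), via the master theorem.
T(n) = Θ(n^3 log n)

log_2 8 = 3, and f(n) = 13 · n^3 = Θ(n^(log_2 8)). This is Case 2 of the master theorem: T(n) = Θ(f(n) · log n) = Θ(n^3 log n).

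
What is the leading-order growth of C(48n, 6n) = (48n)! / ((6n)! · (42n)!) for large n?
C(48n, 6n) ~ (16777216/823543)^(6n) · sqrt(4/(7π·6n))

Write N = 6n. Apply Stirling to each factorial:
  (8N)! ~ sqrt(2π·8N) · (8N/e)^(8N),
  N! ~ sqrt(2π N) · (N/e)^N,
  (7N)! ~ sqrt(2π·7N) · (7N/e)^(7N).
The exponential factors combine to (8N)^(8N) / (N^N · (7N)^(7N)) = 8^(8N)/7^(7N) = (8^8/7^7)^N = (16777216/823543)^N.
The square-root prefactors combine to sqrt(2π·8N) / (sqrt(2π N)·sqrt(2π·7N)) = sqrt(8 / (2π·7·N)) = sqrt(4/(7π·6n)).
Substituting N = 6n: C(48n, 6n) ~ (16777216/823543)^(6n) · sqrt(4/(7π·6n)).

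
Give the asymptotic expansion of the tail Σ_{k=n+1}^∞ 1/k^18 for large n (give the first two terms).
Σ_{k>n} 1/k^18 = 1/(17 · n^17) − 1/(2 · n^18) + O(1/n^19)

Compare to the integral: ∫_{n}^∞ x^(−18) dx = [−x^(−17)/17]_{n}^∞ = 1/((18−1)·n^17). The Euler-Maclaurin correction adds −f(n)/2 = −1/(2·n^18). Euler-Maclaurin then gives
  Σ_{k>n} 1/k^18 = ∫_{n}^∞ dx/x^18 − 1/(2·n^18) + O(1/n^19).
(Equivalently this is ζ(18) − Σ_{k≤n} 1/k^18.)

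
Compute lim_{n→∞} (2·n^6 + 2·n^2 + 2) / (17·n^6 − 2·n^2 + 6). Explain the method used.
lim = 2/17

For large n the leading n^6 terms dominate both numerator and denominator. Dividing top and bottom by n^6, every other term tends to 0, leaving 2/17.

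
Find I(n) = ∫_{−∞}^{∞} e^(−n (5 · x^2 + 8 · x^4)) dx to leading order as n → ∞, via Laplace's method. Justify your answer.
I(n) ~ sqrt(π/(5n))

φ(x) = 5 · x^2 + 8 · x^4 has its unique global minimum at x* = 0 (since φ'(x) = 10x + 32x^3 = 0 only at x = 0 for real x with both coefficients positive, and φ → ∞ as |x| → ∞). At x* = 0, φ(0) = 0 and φ''(0) = 10. Laplace's method then gives
  I(n) ~ sqrt(2π / (n · φ''(0))) · e^(−n φ(0)) = sqrt(2π / (10n)) = sqrt(π/(5n)).
The 8 · x^4 term contributes only at subleading order (an O(1/n) relative correction).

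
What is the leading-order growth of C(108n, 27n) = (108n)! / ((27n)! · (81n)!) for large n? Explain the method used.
C(108n, 27n) ~ (256/27)^(27n) · sqrt(2/(3π·27n))

Write N = 27n. Apply Stirling to each factorial:
  (4N)! ~ sqrt(2π·4N) · (4N/e)^(4N),
  N! ~ sqrt(2π N) · (N/e)^N,
  (3N)! ~ sqrt(2π·3N) · (3N/e)^(3N).
The exponential factors combine to (4N)^(4N) / (N^N · (3N)^(3N)) = 4^(4N)/3^(3N) = (4^4/3^3)^N = (256/27)^N.
The square-root prefactors combine to sqrt(2π·4N) / (sqrt(2π N)·sqrt(2π·3N)) = sqrt(4 / (2π·3·N)) = sqrt(2/(3π·27n)).
Substituting N = 27n: C(108n, 27n) ~ (256/27)^(27n) · sqrt(2/(3π·27n)).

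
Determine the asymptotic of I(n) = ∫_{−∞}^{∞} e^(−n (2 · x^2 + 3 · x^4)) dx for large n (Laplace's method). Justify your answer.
I(n) ~ sqrt(π/(2n))

φ(x) = 2 · x^2 + 3 · x^4 has its unique global minimum at x* = 0 (since φ'(x) = 4x + 12x^3 = 0 only at x = 0 for real x with both coefficients positive, and φ → ∞ as |x| → ∞). At x* = 0, φ(0) = 0 and φ''(0) = 4. Laplace's method then gives
  I(n) ~ sqrt(2π / (n · φ''(0))) · e^(−n φ(0)) = sqrt(2π / (4n)) = sqrt(π/(2n)).
The 3 · x^4 term contributes only at subleading order (an O(1/n) relative correction).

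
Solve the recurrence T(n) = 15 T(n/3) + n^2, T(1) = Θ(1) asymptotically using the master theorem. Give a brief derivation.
T(n) = Θ(n^(log_3 15))

Master theorem: compare f(n) = n^2 to n^(log_3 15) where log_3 15 ≈ 2.465. Since 2 < log_3 15, we have f(n) = O(n^(log_3 15 − ε)) for some ε > 0 — Case 1. Hence T(n) = Θ(n^(log_3 15)).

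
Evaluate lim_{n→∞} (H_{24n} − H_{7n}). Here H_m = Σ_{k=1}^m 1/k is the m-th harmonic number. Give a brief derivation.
lim = ln(24/7)

Euler-Maclaurin gives H_m = ln m + γ + 1/(2m) + O(1/m^2). The γ and O(1/m) terms cancel in the difference:
  H_{24n} − H_{7n} = ln(24n) − ln(7n) + O(1/n) = ln(24/7) + O(1/n).
Hence the limit is ln(24/7).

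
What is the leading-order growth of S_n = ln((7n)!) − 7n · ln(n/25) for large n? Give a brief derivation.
S_n ~ 7n · (ln 175 − 1) + O(ln n)

Stirling: ln((7n)!) = 7n ln(7n) − 7n + O(ln n).
  S_n = 7n ln(7n) − 7n − 7n ln(n/25) + O(ln n)
      = 7n ln(7n) − 7n ln n + 7n ln 25 − 7n + O(ln n)
      = 7n ln 7 + 7n ln 25 − 7n + O(ln n)
      = 7n (ln 175 − 1) + O(ln n).
Numerically ln(175) − 1 ≈ 4.1648.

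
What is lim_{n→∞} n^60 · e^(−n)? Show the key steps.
lim = 0

Exponentials with base > 1 dominate every fixed polynomial: for any fixed c, n^c / e^n → 0 as n → ∞ (e.g. by the ratio test, or since e^n grows faster than any power of n). Hence n^60 · e^(−n) = n^60 / e^n → 0.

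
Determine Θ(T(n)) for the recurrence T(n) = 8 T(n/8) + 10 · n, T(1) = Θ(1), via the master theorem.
T(n) = Θ(n log n)

log_8 8 = 1, and f(n) = 10 · n = Θ(n^(log_8 8)). This is Case 2 of the master theorem: T(n) = Θ(f(n) · log n) = Θ(n log n).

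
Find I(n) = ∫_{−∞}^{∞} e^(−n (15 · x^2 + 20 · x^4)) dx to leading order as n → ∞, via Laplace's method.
I(n) ~ sqrt(π/(15n))

φ(x) = 15 · x^2 + 20 · x^4 has its unique global minimum at x* = 0 (since φ'(x) = 30x + 80x^3 = 0 only at x = 0 for real x with both coefficients positive, and φ → ∞ as |x| → ∞). At x* = 0, φ(0) = 0 and φ''(0) = 30. Laplace's method then gives
  I(n) ~ sqrt(2π / (n · φ''(0))) · e^(−n φ(0)) = sqrt(2π / (30n)) = sqrt(π/(15n)).
The 20 · x^4 term contributes only at subleading order (an O(1/n) relative correction).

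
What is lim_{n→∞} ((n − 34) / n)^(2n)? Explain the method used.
lim = e^(−68)

Rewrite as (1 − 34/n)^(2n). By the standard limit (1 + x/n)^n → e^x, we have (1 − 34/n)^n → e^(−34), and raising to the 2nd power gives e^(−68).
More precisely, ln[(1 − 34/n)^(2n)] = 2n · ln(1 − 34/n) = 2n · (-34/n + O(1/n^2)) = -68 + O(1/n) → -68.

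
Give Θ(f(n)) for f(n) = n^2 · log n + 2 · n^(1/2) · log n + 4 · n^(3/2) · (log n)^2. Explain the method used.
f(n) ∈ Θ(n^2 · log n)

Compare the terms by growth order. For large n, n^a · (log n)^b dominates n^a' · (log n)^b' iff a > a', or (a = a' and b > b'). Ranking the 3 terms shows the dominant one is n^2 · log n. Hence f(n) ∈ Θ(n^2 · log n).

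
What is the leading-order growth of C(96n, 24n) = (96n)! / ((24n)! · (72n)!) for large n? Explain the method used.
C(96n, 24n) ~ (256/27)^(24n) · sqrt(2/(3π·24n))

Write N = 24n. Apply Stirling to each factorial:
  (4N)! ~ sqrt(2π·4N) · (4N/e)^(4N),
  N! ~ sqrt(2π N) · (N/e)^N,
  (3N)! ~ sqrt(2π·3N) · (3N/e)^(3N).
The exponential factors combine to (4N)^(4N) / (N^N · (3N)^(3N)) = 4^(4N)/3^(3N) = (4^4/3^3)^N = (256/27)^N.
The square-root prefactors combine to sqrt(2π·4N) / (sqrt(2π N)·sqrt(2π·3N)) = sqrt(4 / (2π·3·N)) = sqrt(2/(3π·24n)).
Substituting N = 24n: C(96n, 24n) ~ (256/27)^(24n) · sqrt(2/(3π·24n)).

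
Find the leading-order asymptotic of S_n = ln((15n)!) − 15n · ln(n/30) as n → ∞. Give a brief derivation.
S_n ~ 15n · (ln 450 − 1) + O(ln n)

Stirling: ln((15n)!) = 15n ln(15n) − 15n + O(ln n).
  S_n = 15n ln(15n) − 15n − 15n ln(n/30) + O(ln n)
      = 15n ln(15n) − 15n ln n + 15n ln 30 − 15n + O(ln n)
      = 15n ln 15 + 15n ln 30 − 15n + O(ln n)
      = 15n (ln 450 − 1) + O(ln n).
Numerically ln(450) − 1 ≈ 5.1092.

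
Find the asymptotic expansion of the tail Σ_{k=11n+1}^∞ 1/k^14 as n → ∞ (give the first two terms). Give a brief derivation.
Σ_{k>11n} 1/k^14 = 1/(13 · (11n)^13) − 1/(2 · (11n)^14) + O(1/(11n)^15)

Compare to the integral: ∫_{11n}^∞ x^(−14) dx = [−x^(−13)/13]_{11n}^∞ = 1/((14−1)·(11n)^13). The Euler-Maclaurin correction adds −f(11n)/2 = −1/(2·(11n)^14). Euler-Maclaurin then gives
  Σ_{k>11n} 1/k^14 = ∫_{11n}^∞ dx/x^14 − 1/(2·(11n)^14) + O(1/(11n)^15).
(Equivalently this is ζ(14) − Σ_{k≤11n} 1/k^14.)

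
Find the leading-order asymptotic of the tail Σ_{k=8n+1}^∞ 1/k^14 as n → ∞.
Σ_{k>8n} 1/k^14 ~ 1/(13 · (8n)^13)

Compare to the integral: ∫_{8n}^∞ x^(−14) dx = [−x^(−13)/13]_{8n}^∞ = 1/((14−1)·(8n)^13). Euler-Maclaurin then gives
  Σ_{k>8n} 1/k^14 = ∫_{8n}^∞ dx/x^14 − 1/(2·(8n)^14) + O(1/(8n)^15).
(Equivalently this is ζ(14) − Σ_{k≤8n} 1/k^14.)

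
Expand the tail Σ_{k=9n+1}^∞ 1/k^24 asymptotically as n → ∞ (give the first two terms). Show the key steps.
Σ_{k>9n} 1/k^24 = 1/(23 · (9n)^23) − 1/(2 · (9n)^24) + O(1/(9n)^25)

Compare to the integral: ∫_{9n}^∞ x^(−24) dx = [−x^(−23)/23]_{9n}^∞ = 1/((24−1)·(9n)^23). The Euler-Maclaurin correction adds −f(9n)/2 = −1/(2·(9n)^24). Euler-Maclaurin then gives
  Σ_{k>9n} 1/k^24 = ∫_{9n}^∞ dx/x^24 − 1/(2·(9n)^24) + O(1/(9n)^25).
(Equivalently this is ζ(24) − Σ_{k≤9n} 1/k^24.)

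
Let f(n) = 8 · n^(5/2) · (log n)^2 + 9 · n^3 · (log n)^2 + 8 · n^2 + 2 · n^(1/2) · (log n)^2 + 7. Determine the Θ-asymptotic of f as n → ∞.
f(n) ∈ Θ(n^3 · (log n)^2)

Compare the terms by growth order. For large n, n^a · (log n)^b dominates n^a' · (log n)^b' iff a > a', or (a = a' and b > b'). Ranking the 5 terms shows the dominant one is 9 · n^3 · (log n)^2. Hence f(n) ∈ Θ(n^3 · (log n)^2).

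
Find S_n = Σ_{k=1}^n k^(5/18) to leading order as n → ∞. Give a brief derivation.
S_n ~ (18/23) · n^(23/18)

Integral comparison: Σ_{k=1}^n k^(5/18) = ∫_0^n x^(5/18) dx + O(n^(5/18)). The integral is n^(1 + 5/18) / (1 + 5/18) = n^((5+18)/18) / ((5+18)/18) = (18/23) · n^(23/18).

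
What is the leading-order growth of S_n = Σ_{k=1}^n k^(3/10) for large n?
S_n ~ (10/13) · n^(13/10)

Integral comparison: Σ_{k=1}^n k^(3/10) = ∫_0^n x^(3/10) dx + O(n^(3/10)). The integral is n^(1 + 3/10) / (1 + 3/10) = n^((3+10)/10) / ((3+10)/10) = (10/13) · n^(13/10).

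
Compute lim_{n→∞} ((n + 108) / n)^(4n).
lim = e^432

Rewrite as (1 + 108/n)^(4n). By the standard limit (1 + x/n)^n → e^x, we have (1 + 108/n)^n → e^108, and raising to the 4th power gives e^432.
More precisely, ln[(1 + 108/n)^(4n)] = 4n · ln(1 + 108/n) = 4n · (108/n + O(1/n^2)) = 432 + O(1/n) → 432.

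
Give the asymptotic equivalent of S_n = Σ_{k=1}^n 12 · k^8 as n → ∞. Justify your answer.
S_n ~ 4 · n^9 / 3

By integral comparison (Euler-Maclaurin), Σ_{k=1}^n 12 · k^8 = 12 · ∫_0^n x^8 dx + O(n^8) = 12 · n^9/9 = 4 · n^9 / 3 + O(n^8). (Equivalently, Faulhaber's formula gives the same leading term.)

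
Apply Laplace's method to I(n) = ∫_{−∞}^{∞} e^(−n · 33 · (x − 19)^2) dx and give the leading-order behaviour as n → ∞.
I(n) = sqrt(π/(33n))

Here φ(x) = 33 · (x − 19)^2 has its unique minimum at x* = 19 with φ(x*) = 0 and φ''(x*) = 66. Laplace's method gives
  I(n) ~ e^(−n φ(x*)) · sqrt(2π / (n · φ''(x*))) = sqrt(2π / (66n)) = sqrt(π/(33n)).
This is exact: substituting u = (x − 19)·sqrt(33n) gives I(n) = (1/sqrt(33n)) ∫_{−∞}^{∞} e^(−u^2) du = sqrt(π/(33n)).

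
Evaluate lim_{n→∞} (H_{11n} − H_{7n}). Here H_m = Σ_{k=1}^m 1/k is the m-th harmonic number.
lim = ln(11/7)

Euler-Maclaurin gives H_m = ln m + γ + 1/(2m) + O(1/m^2). The γ and O(1/m) terms cancel in the difference:
  H_{11n} − H_{7n} = ln(11n) − ln(7n) + O(1/n) = ln(11/7) + O(1/n).
Hence the limit is ln(11/7).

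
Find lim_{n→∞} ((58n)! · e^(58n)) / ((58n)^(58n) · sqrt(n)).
lim = sqrt(2π·58)

Stirling: (58n)! ~ sqrt(2π·58n) · (58n/e)^(58n). Hence
  (58n)! · e^(58n) / (58n)^(58n) ~ sqrt(2π·58n).
Dividing by sqrt(n): sqrt(2π·58n) / sqrt(n) = sqrt(2π·58) · n^((1−1)/2), so the limit is sqrt(2π·58).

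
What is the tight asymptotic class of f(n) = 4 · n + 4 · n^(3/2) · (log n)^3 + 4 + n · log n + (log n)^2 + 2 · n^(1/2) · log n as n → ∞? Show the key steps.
f(n) ∈ Θ(n^(3/2) · (log n)^3)

Compare the terms by growth order. For large n, n^a · (log n)^b dominates n^a' · (log n)^b' iff a > a', or (a = a' and b > b'). Ranking the 6 terms shows the dominant one is 4 · n^(3/2) · (log n)^3. Hence f(n) ∈ Θ(n^(3/2) · (log n)^3).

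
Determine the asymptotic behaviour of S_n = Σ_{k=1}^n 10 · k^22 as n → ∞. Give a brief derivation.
S_n ~ 10 · n^23 / 23

By integral comparison (Euler-Maclaurin), Σ_{k=1}^n 10 · k^22 = 10 · ∫_0^n x^22 dx + O(n^22) = 10 · n^23/23 + O(n^22). (Equivalently, Faulhaber's formula gives the same leading term.)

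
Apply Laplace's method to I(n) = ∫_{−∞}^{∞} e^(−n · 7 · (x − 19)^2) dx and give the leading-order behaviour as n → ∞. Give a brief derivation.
I(n) = sqrt(π/(7n))

Here φ(x) = 7 · (x − 19)^2 has its unique minimum at x* = 19 with φ(x*) = 0 and φ''(x*) = 14. Laplace's method gives
  I(n) ~ e^(−n φ(x*)) · sqrt(2π / (n · φ''(x*))) = sqrt(2π / (14n)) = sqrt(π/(7n)).
This is exact: substituting u = (x − 19)·sqrt(7n) gives I(n) = (1/sqrt(7n)) ∫_{−∞}^{∞} e^(−u^2) du = sqrt(π/(7n)).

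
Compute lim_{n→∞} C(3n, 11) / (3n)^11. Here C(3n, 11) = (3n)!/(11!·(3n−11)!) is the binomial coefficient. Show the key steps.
lim = 1/11! = 1/39916800

With N = 3n → ∞: C(N, 11) / N^11 = [N(N−1)…(N−10)] / (11! · N^11) = (1/11!) · 1 · (1 − 1/(3n)) · … · (1 − 10/(3n)). Each factor → 1 as N → ∞, so the limit is 1/11! = 1/39916800.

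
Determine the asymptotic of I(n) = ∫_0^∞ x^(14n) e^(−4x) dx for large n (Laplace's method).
I(n) ~ (sqrt(2π·14n) / 4) · (14n/(4e))^(14n)

Write the integrand as exp(14n ln x − 4x) and set f(x) = 14n ln x − 4x. Then f'(x) = 14n/x − 4 = 0 at x* = 14n/4, and f''(x*) = −14n/x*^2 = −4^2/(14n). Laplace's method (interior maximum) gives
  I(n) ~ e^(f(x*)) · sqrt(2π / |f''(x*)|)
        = exp(14n ln(14n/4) − 14n) · sqrt(2π · 14n / 4^2)
        = (14n/4)^(14n) e^(−14n) · sqrt(2π·14n) / 4
        = (sqrt(2π·14n) / 4) · (14n/(4e))^(14n).
This matches Γ(14n+1)/4^(14n+1) with Stirling applied to Γ.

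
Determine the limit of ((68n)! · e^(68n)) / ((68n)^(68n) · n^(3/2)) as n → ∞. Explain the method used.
lim = 0

Stirling: (68n)! ~ sqrt(2π·68n) · (68n/e)^(68n). Hence
  (68n)! · e^(68n) / (68n)^(68n) ~ sqrt(2π·68n).
Dividing by n^(3/2): sqrt(2π·68n) / n^(3/2) = sqrt(2π·68) · n^((1−3)/2), so the expression behaves like sqrt(2π·68) · n^((1−3)/2) → 0.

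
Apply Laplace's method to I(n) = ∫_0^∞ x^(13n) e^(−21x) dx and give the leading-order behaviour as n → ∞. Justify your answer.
I(n) ~ (sqrt(2π·13n) / 21) · (13n/(21e))^(13n)

Write the integrand as exp(13n ln x − 21x) and set f(x) = 13n ln x − 21x. Then f'(x) = 13n/x − 21 = 0 at x* = 13n/21, and f''(x*) = −13n/x*^2 = −21^2/(13n). Laplace's method (interior maximum) gives
  I(n) ~ e^(f(x*)) · sqrt(2π / |f''(x*)|)
        = exp(13n ln(13n/21) − 13n) · sqrt(2π · 13n / 21^2)
        = (13n/21)^(13n) e^(−13n) · sqrt(2π·13n) / 21
        = (sqrt(2π·13n) / 21) · (13n/(21e))^(13n).
This matches Γ(13n+1)/21^(13n+1) with Stirling applied to Γ.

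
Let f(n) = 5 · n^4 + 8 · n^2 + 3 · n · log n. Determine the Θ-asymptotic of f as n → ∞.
f(n) ∈ Θ(n^4)

Compare the terms by growth order. For large n, n^a · (log n)^b dominates n^a' · (log n)^b' iff a > a', or (a = a' and b > b'). Ranking the 3 terms shows the dominant one is 5 · n^4. Hence f(n) ∈ Θ(n^4).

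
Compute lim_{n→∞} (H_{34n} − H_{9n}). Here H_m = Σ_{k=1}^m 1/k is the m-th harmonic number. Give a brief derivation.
lim = ln(34/9)

Euler-Maclaurin gives H_m = ln m + γ + 1/(2m) + O(1/m^2). The γ and O(1/m) terms cancel in the difference:
  H_{34n} − H_{9n} = ln(34n) − ln(9n) + O(1/n) = ln(34/9) + O(1/n).
Hence the limit is ln(34/9).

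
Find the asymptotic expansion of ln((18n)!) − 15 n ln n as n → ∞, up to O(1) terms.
ln((18n)!) − 15 n ln n = 3 n ln n + 18(ln 18 − 1) n + (1/2) ln(2π·18n) + O(1/n)

Stirling: ln((18n)!) = 18n ln(18n) − 18n + (1/2) ln(2π·18n) + O(1/n).
Expand 18n ln(18n) = 18n (ln n + ln 18) = 18n ln n + 18n ln 18.
Subtract 15n ln n: leading term is (18 − 15) n ln n = 3 n ln n. The next term is 18n ln 18 − 18n = 18(ln 18 − 1) n. Then the (1/2) ln(2π·18n) correction.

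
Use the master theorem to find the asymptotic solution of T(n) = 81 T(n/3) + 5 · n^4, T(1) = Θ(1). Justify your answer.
T(n) = Θ(n^4 log n)

log_3 81 = 4, and f(n) = 5 · n^4 = Θ(n^(log_3 81)). This is Case 2 of the master theorem: T(n) = Θ(f(n) · log n) = Θ(n^4 log n).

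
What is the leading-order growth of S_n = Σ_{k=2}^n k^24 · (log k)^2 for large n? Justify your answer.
S_n ~ n^25 · (log n)^2 / 25

By integral comparison, S_n = ∫_1^n x^24 · (log x)^2 dx + O(n^24 · (log n)^2). For the integral, the leading term of ∫_1^n x^24 (log x)^2 dx is n^25/25 · (log n)^2 (by repeated integration by parts; each step lowers the log-exponent and produces a relatively O(1/log n) correction). Hence S_n ~ n^25 · (log n)^2 / 25.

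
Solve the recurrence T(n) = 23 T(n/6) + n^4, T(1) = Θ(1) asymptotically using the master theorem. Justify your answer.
T(n) = Θ(n^4)

log_6 23 ≈ 1.750. f(n) = n^4 dominates n^(log_6 23) since 4 > 1.750, and the regularity condition a·f(n/b) = 23·(n/6)^4 = (23/1296)·n^4 ≤ c·f(n) holds with c = 23/1296 ≈ 0.0177 < 1. So this is Case 3: T(n) = Θ(f(n)) = Θ(n^4).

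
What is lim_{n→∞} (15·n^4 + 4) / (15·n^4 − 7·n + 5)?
lim = 15/15 = 1

For large n the leading n^4 terms dominate both numerator and denominator. Dividing top and bottom by n^4, every other term tends to 0, leaving 15/15 = 1.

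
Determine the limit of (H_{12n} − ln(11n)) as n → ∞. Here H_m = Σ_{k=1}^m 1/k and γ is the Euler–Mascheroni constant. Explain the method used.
lim = ln(12/11) + γ

By Euler-Maclaurin, H_m = ln m + γ + O(1/m). So
  H_{12n} − ln(11n) = ln(12n) + γ − ln(11n) + O(1/n)
                       = ln(12/11) + γ + O(1/n).
Hence the limit is ln(12/11) + γ.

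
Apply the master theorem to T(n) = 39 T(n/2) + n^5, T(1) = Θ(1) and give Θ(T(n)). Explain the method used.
T(n) = Θ(n^(log_2 39))

Master theorem: compare f(n) = n^5 to n^(log_2 39) where log_2 39 ≈ 5.285. Since 5 < log_2 39, we have f(n) = O(n^(log_2 39 − ε)) for some ε > 0 — Case 1. Hence T(n) = Θ(n^(log_2 39)).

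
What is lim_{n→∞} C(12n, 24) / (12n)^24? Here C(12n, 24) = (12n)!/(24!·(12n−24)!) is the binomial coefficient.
lim = 1/24! = 1/620448401733239439360000

With N = 12n → ∞: C(N, 24) / N^24 = [N(N−1)…(N−23)] / (24! · N^24) = (1/24!) · 1 · (1 − 1/(12n)) · … · (1 − 23/(12n)). Each factor → 1 as N → ∞, so the limit is 1/24! = 1/620448401733239439360000.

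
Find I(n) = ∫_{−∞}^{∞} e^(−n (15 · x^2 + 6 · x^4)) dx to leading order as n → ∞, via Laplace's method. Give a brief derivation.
I(n) ~ sqrt(π/(15n))

φ(x) = 15 · x^2 + 6 · x^4 has its unique global minimum at x* = 0 (since φ'(x) = 30x + 24x^3 = 0 only at x = 0 for real x with both coefficients positive, and φ → ∞ as |x| → ∞). At x* = 0, φ(0) = 0 and φ''(0) = 30. Laplace's method then gives
  I(n) ~ sqrt(2π / (n · φ''(0))) · e^(−n φ(0)) = sqrt(2π / (30n)) = sqrt(π/(15n)).
The 6 · x^4 term contributes only at subleading order (an O(1/n) relative correction).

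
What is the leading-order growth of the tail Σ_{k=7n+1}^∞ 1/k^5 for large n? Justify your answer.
Σ_{k>7n} 1/k^5 ~ 1/(4 · (7n)^4)

Compare to the integral: ∫_{7n}^∞ x^(−5) dx = [−x^(−4)/4]_{7n}^∞ = 1/((5−1)·(7n)^4). Euler-Maclaurin then gives
  Σ_{k>7n} 1/k^5 = ∫_{7n}^∞ dx/x^5 − 1/(2·(7n)^5) + O(1/(7n)^6).
(Equivalently this is ζ(5) − Σ_{k≤7n} 1/k^5.)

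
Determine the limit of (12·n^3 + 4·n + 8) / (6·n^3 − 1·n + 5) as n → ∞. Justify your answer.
lim = 12/6 = 2

For large n the leading n^3 terms dominate both numerator and denominator. Dividing top and bottom by n^3, every other term tends to 0, leaving 12/6 = 2.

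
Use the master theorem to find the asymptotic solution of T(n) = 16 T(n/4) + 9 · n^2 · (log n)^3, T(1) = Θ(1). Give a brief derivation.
T(n) = Θ(n^2 · (log n)^4)

Here log_4 16 = 2 and f(n) = 9 · n^2 · (log n)^3 = Θ(n^(log_4 16) · (log n)^3). This is the extended Case 2 of the master theorem (f matches the critical exponent up to log factors), giving T(n) = Θ(n^(log_4 16) · (log n)^(3+1)) = Θ(n^2 · (log n)^4).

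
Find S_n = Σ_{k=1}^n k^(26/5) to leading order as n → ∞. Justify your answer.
S_n ~ (5/31) · n^(31/5)

Integral comparison: Σ_{k=1}^n k^(26/5) = ∫_0^n x^(26/5) dx + O(n^(26/5)). The integral is n^(1 + 26/5) / (1 + 26/5) = n^((26+5)/5) / ((26+5)/5) = (5/31) · n^(31/5).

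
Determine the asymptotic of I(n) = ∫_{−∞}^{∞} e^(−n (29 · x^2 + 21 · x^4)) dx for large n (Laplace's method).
I(n) ~ sqrt(π/(29n))

φ(x) = 29 · x^2 + 21 · x^4 has its unique global minimum at x* = 0 (since φ'(x) = 58x + 84x^3 = 0 only at x = 0 for real x with both coefficients positive, and φ → ∞ as |x| → ∞). At x* = 0, φ(0) = 0 and φ''(0) = 58. Laplace's method then gives
  I(n) ~ sqrt(2π / (n · φ''(0))) · e^(−n φ(0)) = sqrt(2π / (58n)) = sqrt(π/(29n)).
The 21 · x^4 term contributes only at subleading order (an O(1/n) relative correction).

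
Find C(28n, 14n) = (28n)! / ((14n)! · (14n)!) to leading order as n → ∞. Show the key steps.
C(28n, 14n) ~ (4)^(14n) · sqrt(1/(π·14n))

Write N = 14n. Apply Stirling to each factorial:
  (2N)! ~ sqrt(2π·2N) · (2N/e)^(2N),
  N! ~ sqrt(2π N) · (N/e)^N,
  (1N)! ~ sqrt(2π·1N) · (1N/e)^(1N).
The exponential factors combine to (2N)^(2N) / (N^N · (1N)^(1N)) = 2^(2N)/1^(1N) = (2^2/1^1)^N = (4)^N.
The square-root prefactors combine to sqrt(2π·2N) / (sqrt(2π N)·sqrt(2π·1N)) = sqrt(2 / (2π·1·N)) = sqrt(1/(π·14n)).
Substituting N = 14n: C(28n, 14n) ~ (4)^(14n) · sqrt(1/(π·14n)).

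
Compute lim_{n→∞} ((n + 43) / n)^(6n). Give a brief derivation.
lim = e^258

Rewrite as (1 + 43/n)^(6n). By the standard limit (1 + x/n)^n → e^x, we have (1 + 43/n)^n → e^43, and raising to the 6th power gives e^258.
More precisely, ln[(1 + 43/n)^(6n)] = 6n · ln(1 + 43/n) = 6n · (43/n + O(1/n^2)) = 258 + O(1/n) → 258.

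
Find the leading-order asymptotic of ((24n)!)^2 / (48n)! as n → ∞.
((24n)!)^2/(48n)! ~ ((2π·24n)^(1/2) / sqrt(2)) · 2^(−2·24n)  →  0

Write N = 24n. Stirling: N! ~ sqrt(2π N)(N/e)^N and (2N)! ~ sqrt(2π·2N)·(2N/e)^(2N).
  (N!)^2/(2N)! ~ (2π N)^(2/2) (N/e)^(2N) / [sqrt(2π·2N) (2N/e)^(2N)]
     = (2π N)^(2/2) / sqrt(2π·2N) · (N/(2N))^(2N)
     = (2π N)^((2−1)/2) / sqrt(2) · 2^(−2N).
Since 2^2 > 1, the factor 2^(−2N) decays exponentially, so the ratio → 0. Substituting N = 24n gives the stated form.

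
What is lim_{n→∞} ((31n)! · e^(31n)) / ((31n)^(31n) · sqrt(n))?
lim = sqrt(2π·31)

Stirling: (31n)! ~ sqrt(2π·31n) · (31n/e)^(31n). Hence
  (31n)! · e^(31n) / (31n)^(31n) ~ sqrt(2π·31n).
Dividing by sqrt(n): sqrt(2π·31n) / sqrt(n) = sqrt(2π·31) · n^((1−1)/2), so the limit is sqrt(2π·31).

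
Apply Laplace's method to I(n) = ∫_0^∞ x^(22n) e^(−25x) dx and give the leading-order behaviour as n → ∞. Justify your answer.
I(n) ~ (sqrt(2π·22n) / 25) · (22n/(25e))^(22n)

Write the integrand as exp(22n ln x − 25x) and set f(x) = 22n ln x − 25x. Then f'(x) = 22n/x − 25 = 0 at x* = 22n/25, and f''(x*) = −22n/x*^2 = −25^2/(22n). Laplace's method (interior maximum) gives
  I(n) ~ e^(f(x*)) · sqrt(2π / |f''(x*)|)
        = exp(22n ln(22n/25) − 22n) · sqrt(2π · 22n / 25^2)
        = (22n/25)^(22n) e^(−22n) · sqrt(2π·22n) / 25
        = (sqrt(2π·22n) / 25) · (22n/(25e))^(22n).
This matches Γ(22n+1)/25^(22n+1) with Stirling applied to Γ.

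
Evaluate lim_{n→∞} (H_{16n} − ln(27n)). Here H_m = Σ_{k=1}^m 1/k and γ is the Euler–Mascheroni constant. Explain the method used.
lim = ln(16/27) + γ

By Euler-Maclaurin, H_m = ln m + γ + O(1/m). So
  H_{16n} − ln(27n) = ln(16n) + γ − ln(27n) + O(1/n)
                       = ln(16/27) + γ + O(1/n).
Hence the limit is ln(16/27) + γ.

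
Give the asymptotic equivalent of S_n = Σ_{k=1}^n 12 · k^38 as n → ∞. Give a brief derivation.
S_n ~ 4 · n^39 / 13

By integral comparison (Euler-Maclaurin), Σ_{k=1}^n 12 · k^38 = 12 · ∫_0^n x^38 dx + O(n^38) = 12 · n^39/39 = 4 · n^39 / 13 + O(n^38). (Equivalently, Faulhaber's formula gives the same leading term.)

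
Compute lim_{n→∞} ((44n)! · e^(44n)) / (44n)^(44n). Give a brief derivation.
lim = ∞

Stirling: (44n)! ~ sqrt(2π·44n) · (44n/e)^(44n). Hence
  (44n)! · e^(44n) / (44n)^(44n) ~ sqrt(2π·44n) = sqrt(2π·44) · sqrt(n) → ∞.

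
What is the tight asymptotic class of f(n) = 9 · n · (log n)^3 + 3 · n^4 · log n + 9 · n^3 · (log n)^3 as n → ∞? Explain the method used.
f(n) ∈ Θ(n^4 · log n)

Compare the terms by growth order. For large n, n^a · (log n)^b dominates n^a' · (log n)^b' iff a > a', or (a = a' and b > b'). Ranking the 3 terms shows the dominant one is 3 · n^4 · log n. Hence f(n) ∈ Θ(n^4 · log n).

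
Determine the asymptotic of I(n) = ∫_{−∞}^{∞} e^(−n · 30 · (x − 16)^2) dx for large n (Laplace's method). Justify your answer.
I(n) = sqrt(π/(30n))

Here φ(x) = 30 · (x − 16)^2 has its unique minimum at x* = 16 with φ(x*) = 0 and φ''(x*) = 60. Laplace's method gives
  I(n) ~ e^(−n φ(x*)) · sqrt(2π / (n · φ''(x*))) = sqrt(2π / (60n)) = sqrt(π/(30n)).
This is exact: substituting u = (x − 16)·sqrt(30n) gives I(n) = (1/sqrt(30n)) ∫_{−∞}^{∞} e^(−u^2) du = sqrt(π/(30n)).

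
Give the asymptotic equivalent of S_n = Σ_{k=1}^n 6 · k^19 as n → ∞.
S_n ~ 3 · n^20 / 10

By integral comparison (Euler-Maclaurin), Σ_{k=1}^n 6 · k^19 = 6 · ∫_0^n x^19 dx + O(n^19) = 6 · n^20/20 = 3 · n^20 / 10 + O(n^19). (Equivalently, Faulhaber's formula gives the same leading term.)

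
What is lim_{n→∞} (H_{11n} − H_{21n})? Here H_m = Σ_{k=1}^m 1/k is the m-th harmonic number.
lim = ln(11/21)

Euler-Maclaurin gives H_m = ln m + γ + 1/(2m) + O(1/m^2). The γ and O(1/m) terms cancel in the difference:
  H_{11n} − H_{21n} = ln(11n) − ln(21n) + O(1/n) = ln(11/21) + O(1/n).
Hence the limit is ln(11/21).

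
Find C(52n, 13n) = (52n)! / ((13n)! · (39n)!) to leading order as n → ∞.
C(52n, 13n) ~ (256/27)^(13n) · sqrt(2/(3π·13n))

Write N = 13n. Apply Stirling to each factorial:
  (4N)! ~ sqrt(2π·4N) · (4N/e)^(4N),
  N! ~ sqrt(2π N) · (N/e)^N,
  (3N)! ~ sqrt(2π·3N) · (3N/e)^(3N).
The exponential factors combine to (4N)^(4N) / (N^N · (3N)^(3N)) = 4^(4N)/3^(3N) = (4^4/3^3)^N = (256/27)^N.
The square-root prefactors combine to sqrt(2π·4N) / (sqrt(2π N)·sqrt(2π·3N)) = sqrt(4 / (2π·3·N)) = sqrt(2/(3π·13n)).
Substituting N = 13n: C(52n, 13n) ~ (256/27)^(13n) · sqrt(2/(3π·13n)).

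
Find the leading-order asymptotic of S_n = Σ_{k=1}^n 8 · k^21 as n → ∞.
S_n ~ 4 · n^22 / 11

By integral comparison (Euler-Maclaurin), Σ_{k=1}^n 8 · k^21 = 8 · ∫_0^n x^21 dx + O(n^21) = 8 · n^22/22 = 4 · n^22 / 11 + O(n^21). (Equivalently, Faulhaber's formula gives the same leading term.)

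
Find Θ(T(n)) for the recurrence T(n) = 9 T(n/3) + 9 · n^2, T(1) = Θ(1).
T(n) = Θ(n^2 log n)

log_3 9 = 2, and f(n) = 9 · n^2 = Θ(n^(log_3 9)). This is Case 2 of the master theorem: T(n) = Θ(f(n) · log n) = Θ(n^2 log n).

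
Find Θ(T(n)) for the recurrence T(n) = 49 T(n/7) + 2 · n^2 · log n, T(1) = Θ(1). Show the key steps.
T(n) = Θ(n^2 · (log n)^2)

Here log_7 49 = 2 and f(n) = 2 · n^2 · log n = Θ(n^(log_7 49) · (log n)^1). This is the extended Case 2 of the master theorem (f matches the critical exponent up to log factors), giving T(n) = Θ(n^(log_7 49) · (log n)^(1+1)) = Θ(n^2 · (log n)^2).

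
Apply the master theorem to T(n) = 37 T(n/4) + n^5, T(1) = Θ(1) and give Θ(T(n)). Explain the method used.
T(n) = Θ(n^5)

log_4 37 ≈ 2.605. f(n) = n^5 dominates n^(log_4 37) since 5 > 2.605, and the regularity condition a·f(n/b) = 37·(n/4)^5 = (37/1024)·n^5 ≤ c·f(n) holds with c = 37/1024 ≈ 0.0361 < 1. So this is Case 3: T(n) = Θ(f(n)) = Θ(n^5).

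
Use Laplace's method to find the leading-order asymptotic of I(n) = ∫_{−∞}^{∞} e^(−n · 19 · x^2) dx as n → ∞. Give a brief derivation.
I(n) = sqrt(π/(19n))

Here φ(x) = 19 · x^2 has its unique minimum at x* = 0 with φ(x*) = 0 and φ''(x*) = 38. Laplace's method gives
  I(n) ~ e^(−n φ(x*)) · sqrt(2π / (n · φ''(x*))) = sqrt(2π / (38n)) = sqrt(π/(19n)).
This is exact: substituting u = (x − 0)·sqrt(19n) gives I(n) = (1/sqrt(19n)) ∫_{−∞}^{∞} e^(−u^2) du = sqrt(π/(19n)).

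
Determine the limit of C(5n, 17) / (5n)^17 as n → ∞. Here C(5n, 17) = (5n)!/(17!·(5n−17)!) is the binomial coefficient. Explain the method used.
lim = 1/17! = 1/355687428096000

With N = 5n → ∞: C(N, 17) / N^17 = [N(N−1)…(N−16)] / (17! · N^17) = (1/17!) · 1 · (1 − 1/(5n)) · … · (1 − 16/(5n)). Each factor → 1 as N → ∞, so the limit is 1/17! = 1/355687428096000.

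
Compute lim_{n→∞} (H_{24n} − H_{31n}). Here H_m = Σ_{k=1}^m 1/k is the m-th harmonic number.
lim = ln(24/31)

Euler-Maclaurin gives H_m = ln m + γ + 1/(2m) + O(1/m^2). The γ and O(1/m) terms cancel in the difference:
  H_{24n} − H_{31n} = ln(24n) − ln(31n) + O(1/n) = ln(24/31) + O(1/n).
Hence the limit is ln(24/31).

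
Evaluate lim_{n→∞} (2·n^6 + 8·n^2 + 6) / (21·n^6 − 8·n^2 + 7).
lim = 2/21

For large n the leading n^6 terms dominate both numerator and denominator. Dividing top and bottom by n^6, every other term tends to 0, leaving 2/21.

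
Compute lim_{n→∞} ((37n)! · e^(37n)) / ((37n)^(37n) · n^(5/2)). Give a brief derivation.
lim = 0

Stirling: (37n)! ~ sqrt(2π·37n) · (37n/e)^(37n). Hence
  (37n)! · e^(37n) / (37n)^(37n) ~ sqrt(2π·37n).
Dividing by n^(5/2): sqrt(2π·37n) / n^(5/2) = sqrt(2π·37) · n^((1−5)/2), so the expression behaves like sqrt(2π·37) · n^((1−5)/2) → 0.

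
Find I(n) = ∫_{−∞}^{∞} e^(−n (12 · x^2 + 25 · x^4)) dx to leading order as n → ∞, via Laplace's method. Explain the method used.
I(n) ~ sqrt(π/(12n))

φ(x) = 12 · x^2 + 25 · x^4 has its unique global minimum at x* = 0 (since φ'(x) = 24x + 100x^3 = 0 only at x = 0 for real x with both coefficients positive, and φ → ∞ as |x| → ∞). At x* = 0, φ(0) = 0 and φ''(0) = 24. Laplace's method then gives
  I(n) ~ sqrt(2π / (n · φ''(0))) · e^(−n φ(0)) = sqrt(2π / (24n)) = sqrt(π/(12n)).
The 25 · x^4 term contributes only at subleading order (an O(1/n) relative correction).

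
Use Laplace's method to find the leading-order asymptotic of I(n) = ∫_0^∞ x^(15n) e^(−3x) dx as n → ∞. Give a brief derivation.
I(n) ~ (sqrt(2π·15n) / 3) · (15n/(3e))^(15n)

Write the integrand as exp(15n ln x − 3x) and set f(x) = 15n ln x − 3x. Then f'(x) = 15n/x − 3 = 0 at x* = 15n/3, and f''(x*) = −15n/x*^2 = −3^2/(15n). Laplace's method (interior maximum) gives
  I(n) ~ e^(f(x*)) · sqrt(2π / |f''(x*)|)
        = exp(15n ln(15n/3) − 15n) · sqrt(2π · 15n / 3^2)
        = (15n/3)^(15n) e^(−15n) · sqrt(2π·15n) / 3
        = (sqrt(2π·15n) / 3) · (15n/(3e))^(15n).
This matches Γ(15n+1)/3^(15n+1) with Stirling applied to Γ.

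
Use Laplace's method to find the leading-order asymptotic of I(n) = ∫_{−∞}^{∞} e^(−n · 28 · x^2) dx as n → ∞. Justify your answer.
I(n) = sqrt(π/(28n))

Here φ(x) = 28 · x^2 has its unique minimum at x* = 0 with φ(x*) = 0 and φ''(x*) = 56. Laplace's method gives
  I(n) ~ e^(−n φ(x*)) · sqrt(2π / (n · φ''(x*))) = sqrt(2π / (56n)) = sqrt(π/(28n)).
This is exact: substituting u = (x − 0)·sqrt(28n) gives I(n) = (1/sqrt(28n)) ∫_{−∞}^{∞} e^(−u^2) du = sqrt(π/(28n)).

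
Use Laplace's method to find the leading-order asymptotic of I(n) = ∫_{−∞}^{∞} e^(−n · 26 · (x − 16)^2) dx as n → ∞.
I(n) = sqrt(π/(26n))

Here φ(x) = 26 · (x − 16)^2 has its unique minimum at x* = 16 with φ(x*) = 0 and φ''(x*) = 52. Laplace's method gives
  I(n) ~ e^(−n φ(x*)) · sqrt(2π / (n · φ''(x*))) = sqrt(2π / (52n)) = sqrt(π/(26n)).
This is exact: substituting u = (x − 16)·sqrt(26n) gives I(n) = (1/sqrt(26n)) ∫_{−∞}^{∞} e^(−u^2) du = sqrt(π/(26n)).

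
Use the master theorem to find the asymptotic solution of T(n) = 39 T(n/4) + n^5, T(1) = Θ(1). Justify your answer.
T(n) = Θ(n^5)

log_4 39 ≈ 2.643. f(n) = n^5 dominates n^(log_4 39) since 5 > 2.643, and the regularity condition a·f(n/b) = 39·(n/4)^5 = (39/1024)·n^5 ≤ c·f(n) holds with c = 39/1024 ≈ 0.0381 < 1. So this is Case 3: T(n) = Θ(f(n)) = Θ(n^5).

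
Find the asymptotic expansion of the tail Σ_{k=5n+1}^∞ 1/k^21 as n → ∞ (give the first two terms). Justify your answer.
Σ_{k>5n} 1/k^21 = 1/(20 · (5n)^20) − 1/(2 · (5n)^21) + O(1/(5n)^22)

Compare to the integral: ∫_{5n}^∞ x^(−21) dx = [−x^(−20)/20]_{5n}^∞ = 1/((21−1)·(5n)^20). The Euler-Maclaurin correction adds −f(5n)/2 = −1/(2·(5n)^21). Euler-Maclaurin then gives
  Σ_{k>5n} 1/k^21 = ∫_{5n}^∞ dx/x^21 − 1/(2·(5n)^21) + O(1/(5n)^22).
(Equivalently this is ζ(21) − Σ_{k≤5n} 1/k^21.)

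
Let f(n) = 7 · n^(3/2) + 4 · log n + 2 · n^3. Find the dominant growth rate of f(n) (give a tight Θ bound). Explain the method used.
f(n) ∈ Θ(n^3)

Compare the terms by growth order. For large n, n^a · (log n)^b dominates n^a' · (log n)^b' iff a > a', or (a = a' and b > b'). Ranking the 3 terms shows the dominant one is 2 · n^3. Hence f(n) ∈ Θ(n^3).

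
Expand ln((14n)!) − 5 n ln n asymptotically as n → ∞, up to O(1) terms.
ln((14n)!) − 5 n ln n = 9 n ln n + 14(ln 14 − 1) n + (1/2) ln(2π·14n) + O(1/n)

Stirling: ln((14n)!) = 14n ln(14n) − 14n + (1/2) ln(2π·14n) + O(1/n).
Expand 14n ln(14n) = 14n (ln n + ln 14) = 14n ln n + 14n ln 14.
Subtract 5n ln n: leading term is (14 − 5) n ln n = 9 n ln n. The next term is 14n ln 14 − 14n = 14(ln 14 − 1) n. Then the (1/2) ln(2π·14n) correction.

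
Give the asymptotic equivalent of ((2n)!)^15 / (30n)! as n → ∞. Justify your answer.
((2n)!)^15/(30n)! ~ ((2π·2n)^(14/2) / sqrt(15)) · 15^(−15·2n)  →  0

Write N = 2n. Stirling: N! ~ sqrt(2π N)(N/e)^N and (15N)! ~ sqrt(2π·15N)·(15N/e)^(15N).
  (N!)^15/(15N)! ~ (2π N)^(15/2) (N/e)^(15N) / [sqrt(2π·15N) (15N/e)^(15N)]
     = (2π N)^(15/2) / sqrt(2π·15N) · (N/(15N))^(15N)
     = (2π N)^((15−1)/2) / sqrt(15) · 15^(−15N).
Since 15^15 > 1, the factor 15^(−15N) decays exponentially, so the ratio → 0. Substituting N = 2n gives the stated form.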